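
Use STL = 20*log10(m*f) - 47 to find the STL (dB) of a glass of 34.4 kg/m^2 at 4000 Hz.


Mass law: STL = 20 * log10(m * f) - 47
  m * f = 34.4 * 4000 = 137600
  log10(137600) = 5.13862
  STL = 20 * 5.13862 - 47 = 102.7724 - 47 = 55.8 dB

55.8 dB


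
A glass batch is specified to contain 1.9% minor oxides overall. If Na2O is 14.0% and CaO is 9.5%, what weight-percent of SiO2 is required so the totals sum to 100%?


Known pieces sum to 100%:
  SiO2 = 100 - (others + Na2O + CaO)
  SiO2 = 100 - (1.9 + 14.0 + 9.5) = 74.6%

74.6%


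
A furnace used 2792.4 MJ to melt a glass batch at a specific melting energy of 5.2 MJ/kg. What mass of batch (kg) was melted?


Rearrange E = m * s for m:
  m = E / s
  m = 2792.4 / 5.2 = 537.0 kg

537.0 kg


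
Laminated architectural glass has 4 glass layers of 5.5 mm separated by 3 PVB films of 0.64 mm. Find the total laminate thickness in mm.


Total thickness = glass contribution + PVB contribution
  Glass: 4 * 5.5 = 22.0 mm
  PVB: 3 * 0.64 = 1.92 mm
  Total = 22.0 + 1.92 = 23.92 mm

23.92 mm


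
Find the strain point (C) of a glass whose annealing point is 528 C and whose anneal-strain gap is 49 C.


Strain point = annealing point - difference:
  T_strain = 528 - 49 = 479 C

479 C


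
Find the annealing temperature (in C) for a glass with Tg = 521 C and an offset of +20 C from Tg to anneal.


The annealing temperature is Tg plus the offset:
  T_anneal = 521 + 20 = 541 C

541 C


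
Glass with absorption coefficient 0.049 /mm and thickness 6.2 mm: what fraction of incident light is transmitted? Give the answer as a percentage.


Beer-Lambert law: T = exp(-alpha * thickness)
  exponent = -0.049 * 6.2 = -0.3038
  T = exp(-0.3038) = 0.738
  Percentage = 0.738 * 100 = 73.8%

73.8%


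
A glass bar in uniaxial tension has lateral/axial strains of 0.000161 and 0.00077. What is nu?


Poisson's ratio: nu = lateral strain / axial strain
  nu = 0.000161 / 0.00077 = 0.2091

0.2091


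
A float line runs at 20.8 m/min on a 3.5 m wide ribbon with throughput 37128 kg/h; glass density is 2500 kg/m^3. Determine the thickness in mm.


Ribbon cross-section from mass balance:
  Volume rate = throughput / density = 37128 / 2500 = 14.8512 m^3/h
  thickness = volume rate / (speed * 60 * width), i.e.
  thickness = throughput / (60 * speed * width * density) * 1000
  thickness = 37128 / (60 * 20.8 * 3.5 * 2500) * 1000 = 3.4 mm

3.4 mm


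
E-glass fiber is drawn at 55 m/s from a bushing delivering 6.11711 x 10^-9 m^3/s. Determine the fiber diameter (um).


Cross-sectional area from continuity:
  A = Q / v = 6.11711 x 10^-9 / 55 = 1.112202 x 10^-10 m^2
Diameter from circular cross-section:
  d = sqrt(4A / pi) * 10^6 (m -> um)
  d = sqrt(4 * 1.112202 x 10^-10 / pi) * 10^6 = 11.9 um

11.9 um


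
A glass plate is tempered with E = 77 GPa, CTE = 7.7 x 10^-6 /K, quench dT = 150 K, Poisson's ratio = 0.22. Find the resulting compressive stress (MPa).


Tempering stress: sigma = E * alpha * dT / (1 - nu)
  E (MPa) = 77 * 1000 = 77000
  Numerator = 77000 * (7.7 x 10^-6) * 150 = 88.935
  Denominator = 1 - 0.22 = 0.78
  sigma = 88.935 / 0.78 = 114.0 MPa

114.0 MPa


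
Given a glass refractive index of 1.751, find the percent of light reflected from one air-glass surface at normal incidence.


Fresnel reflectance at normal incidence:
  R = ((n - 1)/(n + 1))^2
  (n - 1)/(n + 1) = (1.751 - 1)/(1.751 + 1) = 0.272992
  R = 0.272992^2 = 0.0745246
  R(%) = 0.0745246 * 100 = 7.452%

7.452%


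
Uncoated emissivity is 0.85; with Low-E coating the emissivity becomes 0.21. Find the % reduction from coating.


Percentage reduction = (1 - coated/uncoated) * 100
  Ratio = 0.21 / 0.85 = 0.2471
  Reduction = (1 - 0.2471) * 100 = 75.3%

75.3%


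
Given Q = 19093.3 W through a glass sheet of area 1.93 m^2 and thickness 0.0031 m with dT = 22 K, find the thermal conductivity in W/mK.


Fourier's law rearranged: k = Q * t / (A * dT)
  Numerator = 19093.3 * 0.0031 = 59.18923
  Denominator = 1.93 * 22 = 42.46
  k = 59.18923 / 42.46 = 1.394 W/mK

1.394 W/mK


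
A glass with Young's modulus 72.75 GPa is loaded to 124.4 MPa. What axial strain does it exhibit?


Rearrange E = sigma / epsilon:
  epsilon = sigma / E
  E (MPa) = 72.75 * 1000 = 72750
  epsilon = 124.4 / 72750 = 0.00171

0.00171


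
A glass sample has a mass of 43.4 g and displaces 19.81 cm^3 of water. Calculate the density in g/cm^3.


Use the definition of density:
  rho = mass / volume
  rho = 43.4 / 19.81 = 2.191 g/cm^3

2.191 g/cm^3


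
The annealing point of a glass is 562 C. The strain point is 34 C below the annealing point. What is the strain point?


Strain point = annealing point - difference:
  T_strain = 562 - 34 = 528 C

528 C


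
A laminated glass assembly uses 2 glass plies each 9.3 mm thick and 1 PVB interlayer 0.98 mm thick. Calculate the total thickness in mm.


Total thickness = glass contribution + PVB contribution
  Glass: 2 * 9.3 = 18.6 mm
  PVB: 1 * 0.98 = 0.98 mm
  Total = 18.6 + 0.98 = 19.58 mm

19.58 mm


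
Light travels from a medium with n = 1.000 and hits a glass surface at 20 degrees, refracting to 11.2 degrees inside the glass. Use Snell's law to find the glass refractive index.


Apply Snell's law: n1 * sin(theta1) = n2 * sin(theta2)
  n2 = n1 * sin(theta1) / sin(theta2)
  sin(20) = 0.34202
  sin(11.2) = 0.194234
  n2 = 1.000 * 0.34202 / 0.194234 = 1.7609

1.7609


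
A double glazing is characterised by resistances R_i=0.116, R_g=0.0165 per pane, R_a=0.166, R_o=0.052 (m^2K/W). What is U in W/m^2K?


Total thermal resistance (series):
  R_total = R_in + R_glass + R_air + R_glass + R_out
  R_total = 0.116 + 0.0165 + 0.166 + 0.0165 + 0.052 = 0.367 m^2K/W
U-value = 1 / R_total = 1 / 0.367 = 2.725 W/m^2K

2.725 W/m^2K


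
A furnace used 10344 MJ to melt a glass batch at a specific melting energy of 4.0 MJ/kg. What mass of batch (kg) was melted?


Rearrange E = m * s for m:
  m = E / s
  m = 10344 / 4.0 = 2586.0 kg

2586.0 kg


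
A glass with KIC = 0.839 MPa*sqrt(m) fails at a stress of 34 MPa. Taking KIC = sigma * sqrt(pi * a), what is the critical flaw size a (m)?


Rearrange KIC = sigma * sqrt(pi * a):
  sqrt(pi * a) = KIC / sigma
  sqrt(pi * a) = 0.839 / 34 = 0.024676
  a = (KIC / sigma)^2 / pi
  a = 0.024676^2 / pi = 0.0001938 m

0.0001938 m


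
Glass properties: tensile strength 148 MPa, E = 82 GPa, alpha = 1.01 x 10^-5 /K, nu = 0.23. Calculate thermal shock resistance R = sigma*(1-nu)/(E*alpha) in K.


Thermal shock resistance: R = sigma * (1 - nu) / (E * alpha)
  Numerator = 148 * (1 - 0.23) = 113.96
  Denominator = 82 * 1000 * (1.01 x 10^-5) = 0.8282
  R = 113.96 / 0.8282 = 137.6 K

137.6 K


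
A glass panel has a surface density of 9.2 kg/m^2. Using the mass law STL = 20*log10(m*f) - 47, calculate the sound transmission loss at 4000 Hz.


Mass law: STL = 20 * log10(m * f) - 47
  m * f = 9.2 * 4000 = 36800
  log10(36800) = 4.56585
  STL = 20 * 4.56585 - 47 = 91.317 - 47 = 44.3 dB

44.3 dB


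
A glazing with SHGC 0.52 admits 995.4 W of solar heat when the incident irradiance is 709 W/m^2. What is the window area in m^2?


Rearrange Q = Area * SHGC * Irradiance:
  Area = Q / (SHGC * Irradiance)
  Area = 995.4 / (0.52 * 709) = 2.7 m^2

2.7 m^2


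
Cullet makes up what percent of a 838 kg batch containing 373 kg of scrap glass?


Cullet ratio = (cullet mass / total batch mass) * 100
  Ratio = 373 / 838 * 100 = 44.51%

44.51%


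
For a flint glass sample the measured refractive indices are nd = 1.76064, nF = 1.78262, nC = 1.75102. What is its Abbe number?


Abbe number formula: Vd = (nd - 1) / (nF - nC)
  nd - 1 = 1.76064 - 1 = 0.76064
  nF - nC = 1.78262 - 1.75102 = 0.0316
  Vd = 0.76064 / 0.0316 = 24.07

24.07


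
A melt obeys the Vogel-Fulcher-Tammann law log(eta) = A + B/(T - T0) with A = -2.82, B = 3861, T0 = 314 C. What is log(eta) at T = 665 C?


VFT equation: log(eta) = A + B / (T - T0)
  T - T0 = 665 - 314 = 351
  B / (T - T0) = 3861 / 351 = 11.0
  log(eta) = -2.82 + 11.0 = 8.18

8.18


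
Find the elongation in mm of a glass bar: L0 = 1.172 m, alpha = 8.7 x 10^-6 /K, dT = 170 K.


Thermal expansion formula: dL = alpha * L0 * dT
  dL = (8.7 x 10^-6) * 1.172 * 170 = 0.00173339 m
Convert to mm: 0.00173339 * 1000 = 1.7334 mm

1.7334 mm


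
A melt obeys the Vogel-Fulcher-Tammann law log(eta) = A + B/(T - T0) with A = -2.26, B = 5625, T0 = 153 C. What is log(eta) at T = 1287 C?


VFT equation: log(eta) = A + B / (T - T0)
  T - T0 = 1287 - 153 = 1134
  B / (T - T0) = 5625 / 1134 = 4.96
  log(eta) = -2.26 + 4.96 = 2.7

2.7


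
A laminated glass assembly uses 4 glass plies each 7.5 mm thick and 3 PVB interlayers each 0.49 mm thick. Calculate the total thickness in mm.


Total thickness = glass contribution + PVB contribution
  Glass: 4 * 7.5 = 30.0 mm
  PVB: 3 * 0.49 = 1.47 mm
  Total = 30.0 + 1.47 = 31.47 mm

31.47 mm


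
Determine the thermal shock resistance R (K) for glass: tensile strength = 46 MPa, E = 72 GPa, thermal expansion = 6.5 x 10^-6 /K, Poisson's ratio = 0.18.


Thermal shock resistance: R = sigma * (1 - nu) / (E * alpha)
  Numerator = 46 * (1 - 0.18) = 37.72
  Denominator = 72 * 1000 * (6.5 x 10^-6) = 0.468
  R = 37.72 / 0.468 = 80.6 K

80.6 K


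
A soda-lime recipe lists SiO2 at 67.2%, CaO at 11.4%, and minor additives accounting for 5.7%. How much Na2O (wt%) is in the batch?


Pieces sum to 100%:
  Na2O = 100 - (SiO2 + CaO + others)
  Na2O = 100 - (67.2 + 11.4 + 5.7) = 15.7%

15.7%


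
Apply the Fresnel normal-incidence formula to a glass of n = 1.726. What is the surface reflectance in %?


Fresnel reflectance at normal incidence:
  R = ((n - 1)/(n + 1))^2
  (n - 1)/(n + 1) = (1.726 - 1)/(1.726 + 1) = 0.266324
  R = 0.266324^2 = 0.0709285
  R(%) = 0.0709285 * 100 = 7.093%

7.093%


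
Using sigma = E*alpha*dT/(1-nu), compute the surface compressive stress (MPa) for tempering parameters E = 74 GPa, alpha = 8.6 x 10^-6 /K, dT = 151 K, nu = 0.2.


Tempering stress: sigma = E * alpha * dT / (1 - nu)
  E (MPa) = 74 * 1000 = 74000
  Numerator = 74000 * (8.6 x 10^-6) * 151 = 96.0964
  Denominator = 1 - 0.2 = 0.8
  sigma = 96.0964 / 0.8 = 120.1 MPa

120.1 MPa


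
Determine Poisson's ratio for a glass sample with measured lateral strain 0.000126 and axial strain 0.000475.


Poisson's ratio: nu = lateral strain / axial strain
  nu = 0.000126 / 0.000475 = 0.2653

0.2653


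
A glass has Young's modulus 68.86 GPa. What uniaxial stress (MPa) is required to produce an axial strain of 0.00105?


Rearrange E = sigma / epsilon:
  sigma = E * epsilon
  E (MPa) = 68.86 * 1000 = 68860
  sigma = 68860 * 0.00105 = 72.3 MPa

72.3 MPa


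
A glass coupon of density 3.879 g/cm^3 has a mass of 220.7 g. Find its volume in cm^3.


Rearrange rho = m / V:
  V = m / rho
  V = 220.7 / 3.879 = 56.896 cm^3

56.896 cm^3


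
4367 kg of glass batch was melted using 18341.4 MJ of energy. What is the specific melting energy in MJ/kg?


Rearrange E = m * s for s:
  s = E / m
  s = 18341.4 / 4367 = 4.2 MJ/kg

4.2 MJ/kg


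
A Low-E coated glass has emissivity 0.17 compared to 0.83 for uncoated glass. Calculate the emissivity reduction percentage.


Percentage reduction = (1 - coated/uncoated) * 100
  Ratio = 0.17 / 0.83 = 0.2048
  Reduction = (1 - 0.2048) * 100 = 79.5%

79.5%


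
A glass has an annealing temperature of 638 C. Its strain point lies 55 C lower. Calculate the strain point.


Strain point = annealing point - difference:
  T_strain = 638 - 55 = 583 C

583 C


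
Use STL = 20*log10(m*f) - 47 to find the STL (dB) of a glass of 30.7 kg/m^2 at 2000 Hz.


Mass law: STL = 20 * log10(m * f) - 47
  m * f = 30.7 * 2000 = 61400
  log10(61400) = 4.78817
  STL = 20 * 4.78817 - 47 = 95.7634 - 47 = 48.8 dB

48.8 dB


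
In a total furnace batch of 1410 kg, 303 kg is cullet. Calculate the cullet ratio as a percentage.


Cullet ratio = (cullet mass / total batch mass) * 100
  Ratio = 303 / 1410 * 100 = 21.49%

21.49%


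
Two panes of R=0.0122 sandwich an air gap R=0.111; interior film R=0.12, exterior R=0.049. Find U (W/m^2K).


Total thermal resistance (series):
  R_total = R_in + R_glass + R_air + R_glass + R_out
  R_total = 0.12 + 0.0122 + 0.111 + 0.0122 + 0.049 = 0.3044 m^2K/W
U-value = 1 / R_total = 1 / 0.3044 = 3.285 W/m^2K

3.285 W/m^2K


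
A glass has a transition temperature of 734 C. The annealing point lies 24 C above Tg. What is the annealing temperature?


The annealing temperature is Tg plus the offset:
  T_anneal = 734 + 24 = 758 C

758 C


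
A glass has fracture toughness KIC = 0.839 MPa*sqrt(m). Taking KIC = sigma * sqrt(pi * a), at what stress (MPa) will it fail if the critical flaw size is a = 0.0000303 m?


Rearrange KIC = sigma * sqrt(pi * a):
  sigma = KIC / sqrt(pi * a)
  sqrt(pi * 0.0000303) = 0.009757
  sigma = 0.839 / 0.009757 = 85.99 MPa

85.99 MPa


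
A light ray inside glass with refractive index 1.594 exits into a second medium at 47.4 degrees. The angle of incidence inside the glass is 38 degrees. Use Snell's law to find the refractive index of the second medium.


Apply Snell's law: n1 * sin(theta1) = n2 * sin(theta2)
  n2 = n1 * sin(theta1) / sin(theta2)
  sin(38) = 0.615661
  sin(47.4) = 0.736097
  n2 = 1.594 * 0.615661 / 0.736097 = 1.3332

1.3332


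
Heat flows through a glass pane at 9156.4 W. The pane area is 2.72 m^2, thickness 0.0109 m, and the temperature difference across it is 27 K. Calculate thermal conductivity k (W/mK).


Fourier's law rearranged: k = Q * t / (A * dT)
  Numerator = 9156.4 * 0.0109 = 99.80476
  Denominator = 2.72 * 27 = 73.44
  k = 99.80476 / 73.44 = 1.359 W/mK

1.359 W/mK


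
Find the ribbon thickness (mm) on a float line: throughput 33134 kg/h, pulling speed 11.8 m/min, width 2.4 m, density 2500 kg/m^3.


Ribbon cross-section from mass balance:
  Volume rate = throughput / density = 33134 / 2500 = 13.2536 m^3/h
  thickness = volume rate / (speed * 60 * width), i.e.
  thickness = throughput / (60 * speed * width * density) * 1000
  thickness = 33134 / (60 * 11.8 * 2.4 * 2500) * 1000 = 7.8 mm

7.8 mm


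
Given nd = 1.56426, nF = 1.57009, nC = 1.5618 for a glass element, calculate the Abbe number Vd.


Abbe number formula: Vd = (nd - 1) / (nF - nC)
  nd - 1 = 1.56426 - 1 = 0.56426
  nF - nC = 1.57009 - 1.5618 = 0.00829
  Vd = 0.56426 / 0.00829 = 68.07

68.07


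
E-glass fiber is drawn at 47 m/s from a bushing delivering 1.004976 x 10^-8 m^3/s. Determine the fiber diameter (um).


Cross-sectional area from continuity:
  A = Q / v = 1.004976 x 10^-8 / 47 = 2.138247 x 10^-10 m^2
Diameter from circular cross-section:
  d = sqrt(4A / pi) * 10^6 (m -> um)
  d = sqrt(4 * 2.138247 x 10^-10 / pi) * 10^6 = 16.5 um

16.5 um


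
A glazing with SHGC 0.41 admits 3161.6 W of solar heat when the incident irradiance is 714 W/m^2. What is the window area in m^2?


Rearrange Q = Area * SHGC * Irradiance:
  Area = Q / (SHGC * Irradiance)
  Area = 3161.6 / (0.41 * 714) = 10.8 m^2

10.8 m^2


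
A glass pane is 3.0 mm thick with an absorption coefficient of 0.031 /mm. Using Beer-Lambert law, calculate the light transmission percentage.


Beer-Lambert law: T = exp(-alpha * thickness)
  exponent = -0.031 * 3.0 = -0.093
  T = exp(-0.093) = 0.9112
  Percentage = 0.9112 * 100 = 91.12%

91.12%


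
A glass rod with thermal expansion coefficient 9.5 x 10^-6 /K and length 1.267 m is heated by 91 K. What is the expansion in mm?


Thermal expansion formula: dL = alpha * L0 * dT
  dL = (9.5 x 10^-6) * 1.267 * 91 = 0.00109532 m
Convert to mm: 0.00109532 * 1000 = 1.0953 mm

1.0953 mm


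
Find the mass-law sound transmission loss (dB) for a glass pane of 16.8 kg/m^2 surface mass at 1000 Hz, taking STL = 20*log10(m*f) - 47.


Mass law: STL = 20 * log10(m * f) - 47
  m * f = 16.8 * 1000 = 16800
  log10(16800) = 4.22531
  STL = 20 * 4.22531 - 47 = 84.5062 - 47 = 37.5 dB

37.5 dB


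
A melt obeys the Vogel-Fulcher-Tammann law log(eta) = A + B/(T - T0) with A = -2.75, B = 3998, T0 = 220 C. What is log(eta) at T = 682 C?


VFT equation: log(eta) = A + B / (T - T0)
  T - T0 = 682 - 220 = 462
  B / (T - T0) = 3998 / 462 = 8.654
  log(eta) = -2.75 + 8.654 = 5.904

5.904


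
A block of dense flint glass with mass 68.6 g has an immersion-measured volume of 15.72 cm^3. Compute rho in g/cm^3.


Use the definition of density:
  rho = mass / volume
  rho = 68.6 / 15.72 = 4.364 g/cm^3

4.364 g/cm^3


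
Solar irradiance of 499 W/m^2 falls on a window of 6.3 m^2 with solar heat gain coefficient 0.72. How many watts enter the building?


Solar heat gain: Q = Area * SHGC * Irradiance
  Q = 6.3 * 0.72 * 499 = 2263.5 W

2263.5 W


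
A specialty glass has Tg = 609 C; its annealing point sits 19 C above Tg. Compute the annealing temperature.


The annealing temperature is Tg plus the offset:
  T_anneal = 609 + 19 = 628 C

628 C


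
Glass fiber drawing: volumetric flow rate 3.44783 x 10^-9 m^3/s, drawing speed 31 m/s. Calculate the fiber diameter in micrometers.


Cross-sectional area from continuity:
  A = Q / v = 3.44783 x 10^-9 / 31 = 1.112203 x 10^-10 m^2
Diameter from circular cross-section:
  d = sqrt(4A / pi) * 10^6 (m -> um)
  d = sqrt(4 * 1.112203 x 10^-10 / pi) * 10^6 = 11.9 um

11.9 um


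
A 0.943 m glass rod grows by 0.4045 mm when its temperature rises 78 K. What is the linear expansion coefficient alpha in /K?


Rearrange dL = alpha * L0 * dT for alpha:
  alpha = dL / (L0 * dT)
  alpha = (0.4045 / 1000) / (0.943 * 78) = 0.000005499 /K = 5.499 x 10^-6 /K

5.499 x 10^-6 /K


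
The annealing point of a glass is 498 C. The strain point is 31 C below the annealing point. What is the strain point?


Strain point = annealing point - difference:
  T_strain = 498 - 31 = 467 C

467 C


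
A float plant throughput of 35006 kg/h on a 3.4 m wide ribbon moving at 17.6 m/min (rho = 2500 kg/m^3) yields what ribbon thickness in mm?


Ribbon cross-section from mass balance:
  Volume rate = throughput / density = 35006 / 2500 = 14.0024 m^3/h
  thickness = volume rate / (speed * 60 * width), i.e.
  thickness = throughput / (60 * speed * width * density) * 1000
  thickness = 35006 / (60 * 17.6 * 3.4 * 2500) * 1000 = 3.9 mm

3.9 mm


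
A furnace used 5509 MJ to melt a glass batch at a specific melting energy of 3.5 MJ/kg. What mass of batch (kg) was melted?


Rearrange E = m * s for m:
  m = E / s
  m = 5509 / 3.5 = 1574.0 kg

1574.0 kg


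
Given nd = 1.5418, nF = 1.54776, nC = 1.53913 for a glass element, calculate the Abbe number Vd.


Abbe number formula: Vd = (nd - 1) / (nF - nC)
  nd - 1 = 1.5418 - 1 = 0.5418
  nF - nC = 1.54776 - 1.53913 = 0.00863
  Vd = 0.5418 / 0.00863 = 62.78

62.78


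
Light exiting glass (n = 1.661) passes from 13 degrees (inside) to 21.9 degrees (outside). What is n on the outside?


Apply Snell's law: n1 * sin(theta1) = n2 * sin(theta2)
  n2 = n1 * sin(theta1) / sin(theta2)
  sin(13) = 0.224951
  sin(21.9) = 0.372988
  n2 = 1.661 * 0.224951 / 0.372988 = 1.0018

1.0018


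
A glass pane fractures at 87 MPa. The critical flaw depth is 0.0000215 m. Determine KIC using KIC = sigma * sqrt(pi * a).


Fracture toughness: KIC = sigma * sqrt(pi * a)
  pi * a = pi * 0.0000215 = 0.000067544
  sqrt(pi * a) = 0.008219
  KIC = 87 * 0.008219 = 0.715 MPa*sqrt(m)

0.715 MPa*sqrt(m)


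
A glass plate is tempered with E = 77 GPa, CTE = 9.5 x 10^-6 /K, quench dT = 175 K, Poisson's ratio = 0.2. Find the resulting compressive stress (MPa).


Tempering stress: sigma = E * alpha * dT / (1 - nu)
  E (MPa) = 77 * 1000 = 77000
  Numerator = 77000 * (9.5 x 10^-6) * 175 = 128.0125
  Denominator = 1 - 0.2 = 0.8
  sigma = 128.0125 / 0.8 = 160.0 MPa

160.0 MPa


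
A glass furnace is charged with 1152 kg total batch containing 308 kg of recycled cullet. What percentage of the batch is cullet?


Cullet ratio = (cullet mass / total batch mass) * 100
  Ratio = 308 / 1152 * 100 = 26.74%

26.74%


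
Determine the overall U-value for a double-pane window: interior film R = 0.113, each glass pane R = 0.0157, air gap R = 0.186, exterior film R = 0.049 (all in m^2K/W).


Total thermal resistance (series):
  R_total = R_in + R_glass + R_air + R_glass + R_out
  R_total = 0.113 + 0.0157 + 0.186 + 0.0157 + 0.049 = 0.3794 m^2K/W
U-value = 1 / R_total = 1 / 0.3794 = 2.636 W/m^2K

2.636 W/m^2K


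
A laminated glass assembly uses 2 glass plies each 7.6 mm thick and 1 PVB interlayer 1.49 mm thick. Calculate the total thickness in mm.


Total thickness = glass contribution + PVB contribution
  Glass: 2 * 7.6 = 15.2 mm
  PVB: 1 * 1.49 = 1.49 mm
  Total = 15.2 + 1.49 = 16.69 mm

16.69 mm


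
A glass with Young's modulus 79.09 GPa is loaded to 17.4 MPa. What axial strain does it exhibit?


Rearrange E = sigma / epsilon:
  epsilon = sigma / E
  E (MPa) = 79.09 * 1000 = 79090
  epsilon = 17.4 / 79090 = 0.00022

0.00022


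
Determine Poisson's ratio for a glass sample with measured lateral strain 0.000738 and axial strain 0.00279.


Poisson's ratio: nu = lateral strain / axial strain
  nu = 0.000738 / 0.00279 = 0.2645

0.2645


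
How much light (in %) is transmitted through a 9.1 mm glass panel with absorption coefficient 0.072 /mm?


Beer-Lambert law: T = exp(-alpha * thickness)
  exponent = -0.072 * 9.1 = -0.6552
  T = exp(-0.6552) = 0.5193
  Percentage = 0.5193 * 100 = 51.93%

51.93%


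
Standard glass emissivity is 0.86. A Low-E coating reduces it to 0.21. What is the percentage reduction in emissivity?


Percentage reduction = (1 - coated/uncoated) * 100
  Ratio = 0.21 / 0.86 = 0.2442
  Reduction = (1 - 0.2442) * 100 = 75.6%

75.6%


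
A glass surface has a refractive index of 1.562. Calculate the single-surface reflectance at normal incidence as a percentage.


Fresnel reflectance at normal incidence:
  R = ((n - 1)/(n + 1))^2
  (n - 1)/(n + 1) = (1.562 - 1)/(1.562 + 1) = 0.21936
  R = 0.21936^2 = 0.0481188
  R(%) = 0.0481188 * 100 = 4.812%

4.812%


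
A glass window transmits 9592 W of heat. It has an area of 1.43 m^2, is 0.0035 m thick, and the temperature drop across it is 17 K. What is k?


Fourier's law rearranged: k = Q * t / (A * dT)
  Numerator = 9592 * 0.0035 = 33.572
  Denominator = 1.43 * 17 = 24.31
  k = 33.572 / 24.31 = 1.381 W/mK

1.381 W/mK


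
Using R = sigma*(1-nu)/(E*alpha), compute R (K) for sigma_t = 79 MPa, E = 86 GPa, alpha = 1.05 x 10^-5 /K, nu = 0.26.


Thermal shock resistance: R = sigma * (1 - nu) / (E * alpha)
  Numerator = 79 * (1 - 0.26) = 58.46
  Denominator = 86 * 1000 * (1.05 x 10^-5) = 0.903
  R = 58.46 / 0.903 = 64.7 K

64.7 K


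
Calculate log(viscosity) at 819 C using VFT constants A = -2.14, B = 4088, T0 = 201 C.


VFT equation: log(eta) = A + B / (T - T0)
  T - T0 = 819 - 201 = 618
  B / (T - T0) = 4088 / 618 = 6.615
  log(eta) = -2.14 + 6.615 = 4.475

4.475


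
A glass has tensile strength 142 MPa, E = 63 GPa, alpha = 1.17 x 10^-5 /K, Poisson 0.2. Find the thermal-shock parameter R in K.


Thermal shock resistance: R = sigma * (1 - nu) / (E * alpha)
  Numerator = 142 * (1 - 0.2) = 113.6
  Denominator = 63 * 1000 * (1.17 x 10^-5) = 0.7371
  R = 113.6 / 0.7371 = 154.1 K

154.1 K


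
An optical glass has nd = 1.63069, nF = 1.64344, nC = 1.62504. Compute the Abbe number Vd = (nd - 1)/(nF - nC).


Abbe number formula: Vd = (nd - 1) / (nF - nC)
  nd - 1 = 1.63069 - 1 = 0.63069
  nF - nC = 1.64344 - 1.62504 = 0.0184
  Vd = 0.63069 / 0.0184 = 34.28

34.28


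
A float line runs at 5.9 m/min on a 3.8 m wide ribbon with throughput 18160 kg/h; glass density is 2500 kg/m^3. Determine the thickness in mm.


Ribbon cross-section from mass balance:
  Volume rate = throughput / density = 18160 / 2500 = 7.264 m^3/h
  thickness = volume rate / (speed * 60 * width), i.e.
  thickness = throughput / (60 * speed * width * density) * 1000
  thickness = 18160 / (60 * 5.9 * 3.8 * 2500) * 1000 = 5.4 mm

5.4 mm


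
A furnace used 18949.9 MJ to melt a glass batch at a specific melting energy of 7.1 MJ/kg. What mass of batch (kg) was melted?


Rearrange E = m * s for m:
  m = E / s
  m = 18949.9 / 7.1 = 2669.0 kg

2669.0 kg


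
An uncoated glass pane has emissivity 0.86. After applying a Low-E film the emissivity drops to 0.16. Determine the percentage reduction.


Percentage reduction = (1 - coated/uncoated) * 100
  Ratio = 0.16 / 0.86 = 0.186
  Reduction = (1 - 0.186) * 100 = 81.4%

81.4%


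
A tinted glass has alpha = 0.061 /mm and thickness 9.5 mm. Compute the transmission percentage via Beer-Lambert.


Beer-Lambert law: T = exp(-alpha * thickness)
  exponent = -0.061 * 9.5 = -0.5795
  T = exp(-0.5795) = 0.5602
  Percentage = 0.5602 * 100 = 56.02%

56.02%


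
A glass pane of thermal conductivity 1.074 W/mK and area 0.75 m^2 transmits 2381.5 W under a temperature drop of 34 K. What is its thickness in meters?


Fourier's law: t = k * A * dT / Q
  t = 1.074 * 0.75 * 34 / 2381.5
  t = 27.387 / 2381.5 = 0.0115 m

0.0115 m


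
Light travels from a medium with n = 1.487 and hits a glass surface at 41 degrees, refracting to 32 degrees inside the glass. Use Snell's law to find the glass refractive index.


Apply Snell's law: n1 * sin(theta1) = n2 * sin(theta2)
  n2 = n1 * sin(theta1) / sin(theta2)
  sin(41) = 0.656059
  sin(32) = 0.529919
  n2 = 1.487 * 0.656059 / 0.529919 = 1.841

1.841


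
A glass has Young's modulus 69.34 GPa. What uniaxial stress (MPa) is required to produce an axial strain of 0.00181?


Rearrange E = sigma / epsilon:
  sigma = E * epsilon
  E (MPa) = 69.34 * 1000 = 69340
  sigma = 69340 * 0.00181 = 125.51 MPa

125.51 MPa


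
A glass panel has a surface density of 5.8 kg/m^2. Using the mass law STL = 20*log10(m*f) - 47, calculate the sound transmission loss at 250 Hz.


Mass law: STL = 20 * log10(m * f) - 47
  m * f = 5.8 * 250 = 1450
  log10(1450) = 3.16137
  STL = 20 * 3.16137 - 47 = 63.2274 - 47 = 16.2 dB

16.2 dB


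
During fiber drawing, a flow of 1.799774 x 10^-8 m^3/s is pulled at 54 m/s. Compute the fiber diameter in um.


Cross-sectional area from continuity:
  A = Q / v = 1.799774 x 10^-8 / 54 = 3.332915 x 10^-10 m^2
Diameter from circular cross-section:
  d = sqrt(4A / pi) * 10^6 (m -> um)
  d = sqrt(4 * 3.332915 x 10^-10 / pi) * 10^6 = 20.6 um

20.6 um


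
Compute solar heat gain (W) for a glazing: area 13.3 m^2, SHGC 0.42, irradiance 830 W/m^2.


Solar heat gain: Q = Area * SHGC * Irradiance
  Q = 13.3 * 0.42 * 830 = 4636.4 W

4636.4 W


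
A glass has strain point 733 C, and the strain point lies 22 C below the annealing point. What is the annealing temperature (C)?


T_anneal = T_strain + gap:
  T_anneal = 733 + 22 = 755 C

755 C


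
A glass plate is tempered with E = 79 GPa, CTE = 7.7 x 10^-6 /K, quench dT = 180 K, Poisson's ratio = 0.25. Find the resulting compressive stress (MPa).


Tempering stress: sigma = E * alpha * dT / (1 - nu)
  E (MPa) = 79 * 1000 = 79000
  Numerator = 79000 * (7.7 x 10^-6) * 180 = 109.494
  Denominator = 1 - 0.25 = 0.75
  sigma = 109.494 / 0.75 = 146.0 MPa

146.0 MPa


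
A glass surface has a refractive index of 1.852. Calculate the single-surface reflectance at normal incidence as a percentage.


Fresnel reflectance at normal incidence:
  R = ((n - 1)/(n + 1))^2
  (n - 1)/(n + 1) = (1.852 - 1)/(1.852 + 1) = 0.298738
  R = 0.298738^2 = 0.0892444
  R(%) = 0.0892444 * 100 = 8.924%

8.924%


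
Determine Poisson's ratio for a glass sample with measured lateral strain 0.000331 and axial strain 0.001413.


Poisson's ratio: nu = lateral strain / axial strain
  nu = 0.000331 / 0.001413 = 0.2343

0.2343


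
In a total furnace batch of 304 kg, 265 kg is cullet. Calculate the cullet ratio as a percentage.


Cullet ratio = (cullet mass / total batch mass) * 100
  Ratio = 265 / 304 * 100 = 87.17%

87.17%


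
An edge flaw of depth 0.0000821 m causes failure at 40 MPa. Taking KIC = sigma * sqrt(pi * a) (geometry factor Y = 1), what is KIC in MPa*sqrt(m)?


Fracture toughness: KIC = sigma * sqrt(pi * a)
  pi * a = pi * 0.0000821 = 0.000257925
  sqrt(pi * a) = 0.01606
  KIC = 40 * 0.01606 = 0.642 MPa*sqrt(m)

0.642 MPa*sqrt(m)


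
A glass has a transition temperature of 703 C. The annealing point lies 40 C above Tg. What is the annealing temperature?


The annealing temperature is Tg plus the offset:
  T_anneal = 703 + 40 = 743 C

743 C


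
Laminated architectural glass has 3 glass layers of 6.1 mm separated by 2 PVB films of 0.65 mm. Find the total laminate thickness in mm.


Total thickness = glass contribution + PVB contribution
  Glass: 3 * 6.1 = 18.3 mm
  PVB: 2 * 0.65 = 1.3 mm
  Total = 18.3 + 1.3 = 19.6 mm

19.6 mm


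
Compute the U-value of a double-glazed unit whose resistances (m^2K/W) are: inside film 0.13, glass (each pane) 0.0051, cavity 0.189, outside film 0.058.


Total thermal resistance (series):
  R_total = R_in + R_glass + R_air + R_glass + R_out
  R_total = 0.13 + 0.0051 + 0.189 + 0.0051 + 0.058 = 0.3872 m^2K/W
U-value = 1 / R_total = 1 / 0.3872 = 2.583 W/m^2K

2.583 W/m^2K


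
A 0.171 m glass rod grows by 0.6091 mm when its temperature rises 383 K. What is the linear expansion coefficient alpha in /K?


Rearrange dL = alpha * L0 * dT for alpha:
  alpha = dL / (L0 * dT)
  alpha = (0.6091 / 1000) / (0.171 * 383) = 0.0000093 /K = 9.3 x 10^-6 /K

9.3 x 10^-6 /K


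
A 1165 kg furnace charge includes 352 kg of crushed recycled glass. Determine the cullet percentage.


Cullet ratio = (cullet mass / total batch mass) * 100
  Ratio = 352 / 1165 * 100 = 30.21%

30.21%


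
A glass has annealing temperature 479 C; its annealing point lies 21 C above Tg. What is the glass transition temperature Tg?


Rearrange T_anneal = Tg + offset for Tg:
  Tg = T_anneal - offset = 479 - 21 = 458 C

458 C


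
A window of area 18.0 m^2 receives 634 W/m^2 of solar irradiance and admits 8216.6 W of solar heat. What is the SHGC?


Rearrange Q = Area * SHGC * Irradiance:
  SHGC = Q / (Area * Irradiance)
  SHGC = 8216.6 / (18.0 * 634) = 0.72

0.72


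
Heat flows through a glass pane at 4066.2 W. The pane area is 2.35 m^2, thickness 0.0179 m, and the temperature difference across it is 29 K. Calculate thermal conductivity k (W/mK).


Fourier's law rearranged: k = Q * t / (A * dT)
  Numerator = 4066.2 * 0.0179 = 72.78498
  Denominator = 2.35 * 29 = 68.15
  k = 72.78498 / 68.15 = 1.068 W/mK

1.068 W/mK


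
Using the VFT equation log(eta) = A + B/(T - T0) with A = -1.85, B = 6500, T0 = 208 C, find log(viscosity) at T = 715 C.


VFT equation: log(eta) = A + B / (T - T0)
  T - T0 = 715 - 208 = 507
  B / (T - T0) = 6500 / 507 = 12.821
  log(eta) = -1.85 + 12.821 = 10.971

10.971


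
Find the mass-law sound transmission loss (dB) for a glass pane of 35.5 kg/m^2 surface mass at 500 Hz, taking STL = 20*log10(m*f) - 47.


Mass law: STL = 20 * log10(m * f) - 47
  m * f = 35.5 * 500 = 17750
  log10(17750) = 4.2492
  STL = 20 * 4.2492 - 47 = 84.984 - 47 = 38.0 dB

38.0 dB


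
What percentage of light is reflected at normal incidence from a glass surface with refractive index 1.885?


Fresnel reflectance at normal incidence:
  R = ((n - 1)/(n + 1))^2
  (n - 1)/(n + 1) = (1.885 - 1)/(1.885 + 1) = 0.306759
  R = 0.306759^2 = 0.0941011
  R(%) = 0.0941011 * 100 = 9.41%

9.41%


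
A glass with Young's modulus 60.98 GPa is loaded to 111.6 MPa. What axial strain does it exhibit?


Rearrange E = sigma / epsilon:
  epsilon = sigma / E
  E (MPa) = 60.98 * 1000 = 60980
  epsilon = 111.6 / 60980 = 0.00183

0.00183


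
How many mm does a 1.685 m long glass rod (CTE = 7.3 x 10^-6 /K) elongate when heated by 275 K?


Thermal expansion formula: dL = alpha * L0 * dT
  dL = (7.3 x 10^-6) * 1.685 * 275 = 0.00338264 m
Convert to mm: 0.00338264 * 1000 = 3.3826 mm

3.3826 mm


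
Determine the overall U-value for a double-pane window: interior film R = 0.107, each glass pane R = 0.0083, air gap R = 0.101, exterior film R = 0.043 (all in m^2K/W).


Total thermal resistance (series):
  R_total = R_in + R_glass + R_air + R_glass + R_out
  R_total = 0.107 + 0.0083 + 0.101 + 0.0083 + 0.043 = 0.2676 m^2K/W
U-value = 1 / R_total = 1 / 0.2676 = 3.737 W/m^2K

3.737 W/m^2K


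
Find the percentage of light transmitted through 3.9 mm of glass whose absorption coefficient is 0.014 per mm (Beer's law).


Beer-Lambert law: T = exp(-alpha * thickness)
  exponent = -0.014 * 3.9 = -0.0546
  T = exp(-0.0546) = 0.9469
  Percentage = 0.9469 * 100 = 94.69%

94.69%


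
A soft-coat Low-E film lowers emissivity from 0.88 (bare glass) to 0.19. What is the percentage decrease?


Percentage reduction = (1 - coated/uncoated) * 100
  Ratio = 0.19 / 0.88 = 0.2159
  Reduction = (1 - 0.2159) * 100 = 78.4%

78.4%


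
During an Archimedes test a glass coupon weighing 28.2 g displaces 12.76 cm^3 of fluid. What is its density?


Use the definition of density:
  rho = mass / volume
  rho = 28.2 / 12.76 = 2.21 g/cm^3

2.21 g/cm^3


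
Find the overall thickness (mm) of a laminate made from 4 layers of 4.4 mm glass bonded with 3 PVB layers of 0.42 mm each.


Total thickness = glass contribution + PVB contribution
  Glass: 4 * 4.4 = 17.6 mm
  PVB: 3 * 0.42 = 1.26 mm
  Total = 17.6 + 1.26 = 18.86 mm

18.86 mm


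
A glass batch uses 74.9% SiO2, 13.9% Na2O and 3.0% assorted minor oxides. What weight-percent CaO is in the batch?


Pieces sum to 100%:
  CaO = 100 - (SiO2 + Na2O + others)
  CaO = 100 - (74.9 + 13.9 + 3.0) = 8.2%

8.2%


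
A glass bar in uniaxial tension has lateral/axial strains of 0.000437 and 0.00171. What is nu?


Poisson's ratio: nu = lateral strain / axial strain
  nu = 0.000437 / 0.00171 = 0.2556

0.2556


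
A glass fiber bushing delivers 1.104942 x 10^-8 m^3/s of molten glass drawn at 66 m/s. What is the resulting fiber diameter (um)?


Cross-sectional area from continuity:
  A = Q / v = 1.104942 x 10^-8 / 66 = 1.674155 x 10^-10 m^2
Diameter from circular cross-section:
  d = sqrt(4A / pi) * 10^6 (m -> um)
  d = sqrt(4 * 1.674155 x 10^-10 / pi) * 10^6 = 14.6 um

14.6 um


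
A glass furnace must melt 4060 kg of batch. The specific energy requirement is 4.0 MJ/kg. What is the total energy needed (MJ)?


Total energy = mass * specific energy
  E = 4060 * 4.0 = 16240 MJ

16240 MJ


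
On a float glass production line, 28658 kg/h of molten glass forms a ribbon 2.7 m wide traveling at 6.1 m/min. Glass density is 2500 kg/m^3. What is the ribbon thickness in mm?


Ribbon cross-section from mass balance:
  Volume rate = throughput / density = 28658 / 2500 = 11.4632 m^3/h
  thickness = volume rate / (speed * 60 * width), i.e.
  thickness = throughput / (60 * speed * width * density) * 1000
  thickness = 28658 / (60 * 6.1 * 2.7 * 2500) * 1000 = 11.6 mm

11.6 mm


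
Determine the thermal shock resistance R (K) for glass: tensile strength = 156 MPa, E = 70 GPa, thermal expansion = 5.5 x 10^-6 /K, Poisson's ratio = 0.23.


Thermal shock resistance: R = sigma * (1 - nu) / (E * alpha)
  Numerator = 156 * (1 - 0.23) = 120.12
  Denominator = 70 * 1000 * (5.5 x 10^-6) = 0.385
  R = 120.12 / 0.385 = 312.0 K

312.0 K


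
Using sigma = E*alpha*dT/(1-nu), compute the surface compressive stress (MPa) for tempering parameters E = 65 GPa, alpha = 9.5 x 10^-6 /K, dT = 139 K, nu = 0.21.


Tempering stress: sigma = E * alpha * dT / (1 - nu)
  E (MPa) = 65 * 1000 = 65000
  Numerator = 65000 * (9.5 x 10^-6) * 139 = 85.8325
  Denominator = 1 - 0.21 = 0.79
  sigma = 85.8325 / 0.79 = 108.6 MPa

108.6 MPa


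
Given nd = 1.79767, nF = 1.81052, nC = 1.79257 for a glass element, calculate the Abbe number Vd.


Abbe number formula: Vd = (nd - 1) / (nF - nC)
  nd - 1 = 1.79767 - 1 = 0.79767
  nF - nC = 1.81052 - 1.79257 = 0.01795
  Vd = 0.79767 / 0.01795 = 44.44

44.44


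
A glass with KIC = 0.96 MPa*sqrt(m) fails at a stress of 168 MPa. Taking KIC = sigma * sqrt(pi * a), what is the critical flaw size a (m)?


Rearrange KIC = sigma * sqrt(pi * a):
  sqrt(pi * a) = KIC / sigma
  sqrt(pi * a) = 0.96 / 168 = 0.005714
  a = (KIC / sigma)^2 / pi
  a = 0.005714^2 / pi = 0.0000104 m

0.0000104 m


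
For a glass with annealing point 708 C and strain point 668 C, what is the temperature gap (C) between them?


Gap = T_anneal - T_strain:
  gap = 708 - 668 = 40 C

40 C


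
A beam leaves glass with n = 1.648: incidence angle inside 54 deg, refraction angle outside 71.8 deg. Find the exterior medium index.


Apply Snell's law: n1 * sin(theta1) = n2 * sin(theta2)
  n2 = n1 * sin(theta1) / sin(theta2)
  sin(54) = 0.809017
  sin(71.8) = 0.949972
  n2 = 1.648 * 0.809017 / 0.949972 = 1.4035

1.4035


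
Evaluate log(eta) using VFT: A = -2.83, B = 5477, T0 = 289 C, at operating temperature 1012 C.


VFT equation: log(eta) = A + B / (T - T0)
  T - T0 = 1012 - 289 = 723
  B / (T - T0) = 5477 / 723 = 7.575
  log(eta) = -2.83 + 7.575 = 4.745

4.745


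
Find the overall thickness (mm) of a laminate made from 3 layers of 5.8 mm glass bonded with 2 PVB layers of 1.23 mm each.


Total thickness = glass contribution + PVB contribution
  Glass: 3 * 5.8 = 17.4 mm
  PVB: 2 * 1.23 = 2.46 mm
  Total = 17.4 + 2.46 = 19.86 mm

19.86 mm


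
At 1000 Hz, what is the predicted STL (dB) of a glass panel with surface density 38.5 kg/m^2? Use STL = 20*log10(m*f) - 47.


Mass law: STL = 20 * log10(m * f) - 47
  m * f = 38.5 * 1000 = 38500
  log10(38500) = 4.58546
  STL = 20 * 4.58546 - 47 = 91.7092 - 47 = 44.7 dB

44.7 dB


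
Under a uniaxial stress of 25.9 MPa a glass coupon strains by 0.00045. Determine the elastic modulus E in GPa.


Young's modulus: E = stress / strain
  E = 25.9 MPa / 0.00045 = 57555.56 MPa
Convert to GPa: 57555.56 / 1000 = 57.56 GPa

57.56 GPa


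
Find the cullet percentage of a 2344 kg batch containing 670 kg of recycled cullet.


Cullet ratio = (cullet mass / total batch mass) * 100
  Ratio = 670 / 2344 * 100 = 28.58%

28.58%


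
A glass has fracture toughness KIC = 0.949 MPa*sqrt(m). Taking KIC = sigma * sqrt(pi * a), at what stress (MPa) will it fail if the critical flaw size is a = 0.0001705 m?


Rearrange KIC = sigma * sqrt(pi * a):
  sigma = KIC / sqrt(pi * a)
  sqrt(pi * 0.0001705) = 0.023144
  sigma = 0.949 / 0.023144 = 41.0 MPa

41.0 MPa


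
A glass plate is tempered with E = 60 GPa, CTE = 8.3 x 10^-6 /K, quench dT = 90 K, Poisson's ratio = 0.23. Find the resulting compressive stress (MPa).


Tempering stress: sigma = E * alpha * dT / (1 - nu)
  E (MPa) = 60 * 1000 = 60000
  Numerator = 60000 * (8.3 x 10^-6) * 90 = 44.82
  Denominator = 1 - 0.23 = 0.77
  sigma = 44.82 / 0.77 = 58.2 MPa

58.2 MPa


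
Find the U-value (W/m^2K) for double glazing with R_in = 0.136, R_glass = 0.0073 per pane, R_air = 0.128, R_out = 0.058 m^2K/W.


Total thermal resistance (series):
  R_total = R_in + R_glass + R_air + R_glass + R_out
  R_total = 0.136 + 0.0073 + 0.128 + 0.0073 + 0.058 = 0.3366 m^2K/W
U-value = 1 / R_total = 1 / 0.3366 = 2.971 W/m^2K

2.971 W/m^2K


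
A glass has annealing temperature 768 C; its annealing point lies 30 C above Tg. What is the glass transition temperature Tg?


Rearrange T_anneal = Tg + offset for Tg:
  Tg = T_anneal - offset = 768 - 30 = 738 C

738 C


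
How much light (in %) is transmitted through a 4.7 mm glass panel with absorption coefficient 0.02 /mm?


Beer-Lambert law: T = exp(-alpha * thickness)
  exponent = -0.02 * 4.7 = -0.094
  T = exp(-0.094) = 0.9103
  Percentage = 0.9103 * 100 = 91.03%

91.03%


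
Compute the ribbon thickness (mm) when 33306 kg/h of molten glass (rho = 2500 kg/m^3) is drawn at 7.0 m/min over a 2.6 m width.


Ribbon cross-section from mass balance:
  Volume rate = throughput / density = 33306 / 2500 = 13.3224 m^3/h
  thickness = volume rate / (speed * 60 * width), i.e.
  thickness = throughput / (60 * speed * width * density) * 1000
  thickness = 33306 / (60 * 7.0 * 2.6 * 2500) * 1000 = 12.2 mm

12.2 mm
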